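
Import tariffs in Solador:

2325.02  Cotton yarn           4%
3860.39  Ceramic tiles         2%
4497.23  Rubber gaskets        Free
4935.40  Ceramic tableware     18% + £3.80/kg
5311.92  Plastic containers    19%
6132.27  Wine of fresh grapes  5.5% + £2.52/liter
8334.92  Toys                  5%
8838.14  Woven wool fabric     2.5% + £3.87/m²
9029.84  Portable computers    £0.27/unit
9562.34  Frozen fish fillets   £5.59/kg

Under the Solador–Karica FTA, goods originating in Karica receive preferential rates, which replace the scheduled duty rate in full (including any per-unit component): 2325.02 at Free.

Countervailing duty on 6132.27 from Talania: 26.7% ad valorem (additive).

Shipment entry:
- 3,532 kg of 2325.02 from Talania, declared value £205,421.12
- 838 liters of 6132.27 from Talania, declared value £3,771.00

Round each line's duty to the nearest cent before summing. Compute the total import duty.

£11,542.86

Line 1 (2325.02, Talania, 3,532 kg, £205,421.12):
Base rate for 2325.02 is 4%.
2325.02 has an FTA preferential rate, but origin Talania is not Karica; base rate stands.
Duty = £205,421.12 × 4% = £8,216.84.
Line 2 (6132.27, Talania, 838 liters, £3,771.00):
Base rate for 6132.27 is 5.5% + £2.52/liter.
Additional duty on 6132.27 from Talania: +26.7%. Applied ad valorem rate: 5.5% + 26.7% = 32.2%.
Duty = £3,771.00 × 32.2% + 838 × £2.52 = £3,326.02.
Total = £8,216.84 + £3,326.02 = £11,542.86.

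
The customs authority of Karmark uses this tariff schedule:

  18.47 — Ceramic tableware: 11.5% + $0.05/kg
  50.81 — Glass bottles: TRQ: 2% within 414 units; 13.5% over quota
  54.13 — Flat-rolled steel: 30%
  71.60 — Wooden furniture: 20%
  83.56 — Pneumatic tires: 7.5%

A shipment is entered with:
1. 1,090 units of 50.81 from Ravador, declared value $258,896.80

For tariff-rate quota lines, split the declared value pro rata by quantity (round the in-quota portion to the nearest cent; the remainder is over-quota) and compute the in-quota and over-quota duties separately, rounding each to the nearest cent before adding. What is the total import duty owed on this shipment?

Line 1 (50.81, Ravador, 1,090 units, $258,896.80):
Code 50.81 is under a tariff-rate quota (threshold 414 units). In-quota: 414 units at 2%; over-quota: 676 units at 13.5%.
Pro-rata value split: in-quota = $258,896.80 × 414/1,090 = $98,333.28; over-quota = $258,896.80 − $98,333.28 = $160,563.52.
In-quota duty = $98,333.28 × 2% = $1,966.67. Over-quota duty = $160,563.52 × 13.5% = $21,676.08.
Line duty = $1,966.67 + $21,676.08 = $23,642.75.

$23,642.75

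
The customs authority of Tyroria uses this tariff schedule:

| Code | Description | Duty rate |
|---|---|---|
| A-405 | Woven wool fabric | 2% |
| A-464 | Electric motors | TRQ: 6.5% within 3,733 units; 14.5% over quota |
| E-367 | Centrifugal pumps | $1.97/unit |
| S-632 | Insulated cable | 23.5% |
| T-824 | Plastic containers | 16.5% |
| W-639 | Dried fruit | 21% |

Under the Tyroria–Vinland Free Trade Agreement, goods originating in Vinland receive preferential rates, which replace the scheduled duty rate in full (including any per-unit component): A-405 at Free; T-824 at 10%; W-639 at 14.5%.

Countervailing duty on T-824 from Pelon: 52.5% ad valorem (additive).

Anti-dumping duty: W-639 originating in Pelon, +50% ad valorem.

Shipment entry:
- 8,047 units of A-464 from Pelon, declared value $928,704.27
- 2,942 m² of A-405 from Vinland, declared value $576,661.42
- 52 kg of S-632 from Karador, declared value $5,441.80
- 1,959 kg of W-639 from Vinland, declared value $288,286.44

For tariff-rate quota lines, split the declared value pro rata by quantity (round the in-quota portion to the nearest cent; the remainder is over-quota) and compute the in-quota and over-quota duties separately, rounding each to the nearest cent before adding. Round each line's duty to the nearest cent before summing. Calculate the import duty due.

Line 1 (A-464, Pelon, 8,047 units, $928,704.27):
Code A-464 is under a tariff-rate quota (threshold 3,733 units). In-quota: 3,733 units at 6.5%; over-quota: 4,314 units at 14.5%.
Pro-rata value split: in-quota = $928,704.27 × 3,733/8,047 = $430,825.53; over-quota = $928,704.27 − $430,825.53 = $497,878.74.
In-quota duty = $430,825.53 × 6.5% = $28,003.66. Over-quota duty = $497,878.74 × 14.5% = $72,192.42.
Line duty = $28,003.66 + $72,192.42 = $100,196.08.
Line 2 (A-405, Vinland, 2,942 m², $576,661.42):
Base rate for A-405 is 2%.
Origin Vinland qualifies under the Tyroria–Vinland agreement and A-405 is covered: preferential rate Free applies instead.
Duty = $576,661.42 × 0% = $0.00.
Line 3 (S-632, Karador, 52 kg, $5,441.80):
Base rate for S-632 is 23.5%.
Duty = $5,441.80 × 23.5% = $1,278.82.
Line 4 (W-639, Vinland, 1,959 kg, $288,286.44):
Base rate for W-639 is 21%.
Origin Vinland qualifies under the Tyroria–Vinland agreement and W-639 is covered: preferential rate 14.5% applies instead.
The additional-duty order on W-639 targets Pelon, not Vinland; it does not apply.
Duty = $288,286.44 × 14.5% = $41,801.53.
Total = $100,196.08 + $0.00 + $1,278.82 + $41,801.53 = $143,276.43.

$143,276.43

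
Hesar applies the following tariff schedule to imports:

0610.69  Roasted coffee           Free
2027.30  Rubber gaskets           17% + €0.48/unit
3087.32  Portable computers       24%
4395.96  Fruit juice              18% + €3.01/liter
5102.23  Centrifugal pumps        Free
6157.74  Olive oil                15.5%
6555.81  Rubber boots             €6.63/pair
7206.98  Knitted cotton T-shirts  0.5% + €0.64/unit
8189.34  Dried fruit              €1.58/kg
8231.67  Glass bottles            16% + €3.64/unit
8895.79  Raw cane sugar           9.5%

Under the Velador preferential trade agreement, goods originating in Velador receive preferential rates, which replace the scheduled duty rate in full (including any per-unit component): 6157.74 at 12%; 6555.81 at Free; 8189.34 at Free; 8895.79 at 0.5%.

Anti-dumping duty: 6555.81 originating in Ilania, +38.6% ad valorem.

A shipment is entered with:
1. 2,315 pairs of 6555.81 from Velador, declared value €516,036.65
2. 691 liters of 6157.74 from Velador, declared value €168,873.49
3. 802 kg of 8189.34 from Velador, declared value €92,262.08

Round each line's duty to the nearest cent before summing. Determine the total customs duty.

€20,264.82

Line 1 (6555.81, Velador, 2,315 pairs, €516,036.65):
Base rate for 6555.81 is €6.63/pair.
Origin Velador qualifies under the Hesar–Velador agreement and 6555.81 is covered: preferential rate Free applies instead.
The additional-duty order on 6555.81 targets Ilania, not Velador; it does not apply.
Duty = €516,036.65 × 0% = €0.00.
Line 2 (6157.74, Velador, 691 liters, €168,873.49):
Base rate for 6157.74 is 15.5%.
Origin Velador qualifies under the Hesar–Velador agreement and 6157.74 is covered: preferential rate 12% applies instead.
Duty = €168,873.49 × 12% = €20,264.82.
Line 3 (8189.34, Velador, 802 kg, €92,262.08):
Base rate for 8189.34 is €1.58/kg.
Origin Velador qualifies under the Hesar–Velador agreement and 8189.34 is covered: preferential rate Free applies instead.
Duty = €92,262.08 × 0% = €0.00.
Total = €0.00 + €20,264.82 + €0.00 = €20,264.82.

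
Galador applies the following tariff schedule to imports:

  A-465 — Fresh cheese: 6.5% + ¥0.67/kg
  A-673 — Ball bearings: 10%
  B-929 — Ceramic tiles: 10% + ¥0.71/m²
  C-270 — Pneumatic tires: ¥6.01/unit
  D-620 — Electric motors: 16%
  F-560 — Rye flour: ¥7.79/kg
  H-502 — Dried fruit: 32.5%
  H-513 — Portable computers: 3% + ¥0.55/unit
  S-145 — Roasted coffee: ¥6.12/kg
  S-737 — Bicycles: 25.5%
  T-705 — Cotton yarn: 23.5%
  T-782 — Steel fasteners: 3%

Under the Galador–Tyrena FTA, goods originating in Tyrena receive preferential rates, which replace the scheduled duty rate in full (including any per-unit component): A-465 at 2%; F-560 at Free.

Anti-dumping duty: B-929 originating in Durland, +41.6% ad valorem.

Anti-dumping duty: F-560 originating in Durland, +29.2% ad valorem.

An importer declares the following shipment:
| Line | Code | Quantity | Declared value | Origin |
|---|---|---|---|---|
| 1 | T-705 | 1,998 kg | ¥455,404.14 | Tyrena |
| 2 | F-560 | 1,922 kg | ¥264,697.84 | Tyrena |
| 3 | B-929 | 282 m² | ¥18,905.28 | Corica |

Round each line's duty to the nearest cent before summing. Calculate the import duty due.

Line 1 (T-705, Tyrena, 1,998 kg, ¥455,404.14):
Base rate for T-705 is 23.5%.
Origin Tyrena is the FTA partner but T-705 is not on the preference list; base rate stands.
Duty = ¥455,404.14 × 23.5% = ¥107,019.97.
Line 2 (F-560, Tyrena, 1,922 kg, ¥264,697.84):
Base rate for F-560 is ¥7.79/kg.
Origin Tyrena qualifies under the Galador–Tyrena agreement and F-560 is covered: preferential rate Free applies instead.
The additional-duty order on F-560 targets Durland, not Tyrena; it does not apply.
Duty = ¥264,697.84 × 0% = ¥0.00.
Line 3 (B-929, Corica, 282 m², ¥18,905.28):
Base rate for B-929 is 10% + ¥0.71/m².
The additional-duty order on B-929 targets Durland, not Corica; it does not apply.
Duty = ¥18,905.28 × 10% + 282 × ¥0.71 = ¥2,090.75.
Total = ¥107,019.97 + ¥0.00 + ¥2,090.75 = ¥109,110.72.

¥109,110.72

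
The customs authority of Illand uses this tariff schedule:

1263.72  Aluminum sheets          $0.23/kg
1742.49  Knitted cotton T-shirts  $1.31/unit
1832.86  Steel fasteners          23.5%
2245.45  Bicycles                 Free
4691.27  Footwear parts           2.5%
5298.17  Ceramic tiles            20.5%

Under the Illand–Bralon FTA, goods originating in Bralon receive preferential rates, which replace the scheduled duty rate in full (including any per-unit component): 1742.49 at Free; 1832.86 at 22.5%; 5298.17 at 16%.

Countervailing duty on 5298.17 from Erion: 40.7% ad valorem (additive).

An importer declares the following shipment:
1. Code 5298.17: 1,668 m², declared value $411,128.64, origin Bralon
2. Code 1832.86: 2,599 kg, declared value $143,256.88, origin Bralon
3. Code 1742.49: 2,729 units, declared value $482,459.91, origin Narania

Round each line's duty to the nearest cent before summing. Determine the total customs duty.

$101,588.37

Line 1 (5298.17, Bralon, 1,668 m², $411,128.64):
Base rate for 5298.17 is 20.5%.
Origin Bralon qualifies under the Illand–Bralon agreement and 5298.17 is covered: preferential rate 16% applies instead.
The additional-duty order on 5298.17 targets Erion, not Bralon; it does not apply.
Duty = $411,128.64 × 16% = $65,780.58.
Line 2 (1832.86, Bralon, 2,599 kg, $143,256.88):
Base rate for 1832.86 is 23.5%.
Origin Bralon qualifies under the Illand–Bralon agreement and 1832.86 is covered: preferential rate 22.5% applies instead.
Duty = $143,256.88 × 22.5% = $32,232.80.
Line 3 (1742.49, Narania, 2,729 units, $482,459.91):
Base rate for 1742.49 is $1.31/unit.
1742.49 has an FTA preferential rate, but origin Narania is not Bralon; base rate stands.
Duty = 2,729 × $1.31 = $3,574.99.
Total = $65,780.58 + $32,232.80 + $3,574.99 = $101,588.37.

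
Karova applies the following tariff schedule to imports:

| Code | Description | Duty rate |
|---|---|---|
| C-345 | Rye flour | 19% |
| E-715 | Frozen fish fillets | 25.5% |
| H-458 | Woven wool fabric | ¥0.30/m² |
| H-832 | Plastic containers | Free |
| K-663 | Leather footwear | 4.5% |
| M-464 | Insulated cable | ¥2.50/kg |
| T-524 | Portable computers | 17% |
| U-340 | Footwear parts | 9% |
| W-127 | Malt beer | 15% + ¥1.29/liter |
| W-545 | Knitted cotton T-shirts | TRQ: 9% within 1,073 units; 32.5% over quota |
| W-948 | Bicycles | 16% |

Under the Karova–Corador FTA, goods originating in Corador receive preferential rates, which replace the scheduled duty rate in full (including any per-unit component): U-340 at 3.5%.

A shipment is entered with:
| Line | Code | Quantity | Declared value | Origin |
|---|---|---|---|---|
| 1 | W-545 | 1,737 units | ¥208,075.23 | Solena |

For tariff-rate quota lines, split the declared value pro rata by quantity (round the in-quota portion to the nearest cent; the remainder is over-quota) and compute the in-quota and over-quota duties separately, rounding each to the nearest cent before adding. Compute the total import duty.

¥37,418.80

Line 1 (W-545, Solena, 1,737 units, ¥208,075.23):
Code W-545 is under a tariff-rate quota (threshold 1,073 units). In-quota: 1,073 units at 9%; over-quota: 664 units at 32.5%.
Pro-rata value split: in-quota = ¥208,075.23 × 1,073/1,737 = ¥128,534.67; over-quota = ¥208,075.23 − ¥128,534.67 = ¥79,540.56.
In-quota duty = ¥128,534.67 × 9% = ¥11,568.12. Over-quota duty = ¥79,540.56 × 32.5% = ¥25,850.68.
Line duty = ¥11,568.12 + ¥25,850.68 = ¥37,418.80.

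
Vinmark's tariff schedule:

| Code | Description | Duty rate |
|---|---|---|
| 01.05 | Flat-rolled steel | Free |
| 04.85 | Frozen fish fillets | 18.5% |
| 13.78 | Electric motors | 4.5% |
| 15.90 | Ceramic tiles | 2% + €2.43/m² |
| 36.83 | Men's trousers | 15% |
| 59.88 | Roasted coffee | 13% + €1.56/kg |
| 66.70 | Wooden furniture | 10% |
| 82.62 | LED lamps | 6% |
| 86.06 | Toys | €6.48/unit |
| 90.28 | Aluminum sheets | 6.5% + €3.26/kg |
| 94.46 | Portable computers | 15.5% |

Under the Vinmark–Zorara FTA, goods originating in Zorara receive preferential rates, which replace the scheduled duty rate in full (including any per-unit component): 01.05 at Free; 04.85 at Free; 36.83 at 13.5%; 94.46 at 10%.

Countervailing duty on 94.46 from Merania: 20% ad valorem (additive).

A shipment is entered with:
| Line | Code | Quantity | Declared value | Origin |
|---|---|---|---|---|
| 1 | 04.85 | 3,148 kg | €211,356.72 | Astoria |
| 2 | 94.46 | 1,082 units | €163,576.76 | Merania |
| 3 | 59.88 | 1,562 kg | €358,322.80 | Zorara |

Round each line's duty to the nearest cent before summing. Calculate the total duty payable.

€146,189.42

Line 1 (04.85, Astoria, 3,148 kg, €211,356.72):
Base rate for 04.85 is 18.5%.
04.85 has an FTA preferential rate, but origin Astoria is not Zorara; base rate stands.
Duty = €211,356.72 × 18.5% = €39,100.99.
Line 2 (94.46, Merania, 1,082 units, €163,576.76):
Base rate for 94.46 is 15.5%.
94.46 has an FTA preferential rate, but origin Merania is not Zorara; base rate stands.
Additional duty on 94.46 from Merania: +20%. Applied ad valorem rate: 15.5% + 20% = 35.5%.
Duty = €163,576.76 × 35.5% = €58,069.75.
Line 3 (59.88, Zorara, 1,562 kg, €358,322.80):
Base rate for 59.88 is 13% + €1.56/kg.
Origin Zorara is the FTA partner but 59.88 is not on the preference list; base rate stands.
Duty = €358,322.80 × 13% + 1,562 × €1.56 = €49,018.68.
Total = €39,100.99 + €58,069.75 + €49,018.68 = €146,189.42.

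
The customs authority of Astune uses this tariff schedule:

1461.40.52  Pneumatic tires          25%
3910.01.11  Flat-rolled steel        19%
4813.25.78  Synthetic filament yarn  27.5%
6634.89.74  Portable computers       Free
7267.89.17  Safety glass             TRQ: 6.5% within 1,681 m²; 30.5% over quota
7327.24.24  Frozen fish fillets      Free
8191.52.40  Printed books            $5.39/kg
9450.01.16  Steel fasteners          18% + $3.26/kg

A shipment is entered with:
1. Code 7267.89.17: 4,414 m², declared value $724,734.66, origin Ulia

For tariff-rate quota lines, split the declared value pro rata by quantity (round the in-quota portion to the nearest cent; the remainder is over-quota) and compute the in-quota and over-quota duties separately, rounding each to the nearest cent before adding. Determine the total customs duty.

$154,803.26

Line 1 (7267.89.17, Ulia, 4,414 m², $724,734.66):
Code 7267.89.17 is under a tariff-rate quota (threshold 1,681 m²). In-quota: 1,681 m² at 6.5%; over-quota: 2,733 m² at 30.5%.
Pro-rata value split: in-quota = $724,734.66 × 1,681/4,414 = $276,003.39; over-quota = $724,734.66 − $276,003.39 = $448,731.27.
In-quota duty = $276,003.39 × 6.5% = $17,940.22. Over-quota duty = $448,731.27 × 30.5% = $136,863.04.
Line duty = $17,940.22 + $136,863.04 = $154,803.26.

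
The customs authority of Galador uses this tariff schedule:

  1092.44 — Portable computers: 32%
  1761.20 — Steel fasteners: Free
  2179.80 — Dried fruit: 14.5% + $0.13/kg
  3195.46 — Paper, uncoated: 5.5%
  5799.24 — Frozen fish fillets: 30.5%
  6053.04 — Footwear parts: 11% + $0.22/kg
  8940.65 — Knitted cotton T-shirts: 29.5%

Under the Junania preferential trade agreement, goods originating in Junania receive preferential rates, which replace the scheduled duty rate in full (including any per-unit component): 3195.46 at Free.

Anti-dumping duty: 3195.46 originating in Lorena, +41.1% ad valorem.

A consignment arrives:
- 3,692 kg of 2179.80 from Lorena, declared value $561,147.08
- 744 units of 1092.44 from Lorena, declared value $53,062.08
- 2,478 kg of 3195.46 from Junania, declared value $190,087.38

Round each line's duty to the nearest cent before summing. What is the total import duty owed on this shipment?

Line 1 (2179.80, Lorena, 3,692 kg, $561,147.08):
Base rate for 2179.80 is 14.5% + $0.13/kg.
Duty = $561,147.08 × 14.5% + 3,692 × $0.13 = $81,846.29.
Line 2 (1092.44, Lorena, 744 units, $53,062.08):
Base rate for 1092.44 is 32%.
Duty = $53,062.08 × 32% = $16,979.87.
Line 3 (3195.46, Junania, 2,478 kg, $190,087.38):
Base rate for 3195.46 is 5.5%.
Origin Junania qualifies under the Galador–Junania agreement and 3195.46 is covered: preferential rate Free applies instead.
The additional-duty order on 3195.46 targets Lorena, not Junania; it does not apply.
Duty = $190,087.38 × 0% = $0.00.
Total = $81,846.29 + $16,979.87 + $0.00 = $98,826.16.

$98,826.16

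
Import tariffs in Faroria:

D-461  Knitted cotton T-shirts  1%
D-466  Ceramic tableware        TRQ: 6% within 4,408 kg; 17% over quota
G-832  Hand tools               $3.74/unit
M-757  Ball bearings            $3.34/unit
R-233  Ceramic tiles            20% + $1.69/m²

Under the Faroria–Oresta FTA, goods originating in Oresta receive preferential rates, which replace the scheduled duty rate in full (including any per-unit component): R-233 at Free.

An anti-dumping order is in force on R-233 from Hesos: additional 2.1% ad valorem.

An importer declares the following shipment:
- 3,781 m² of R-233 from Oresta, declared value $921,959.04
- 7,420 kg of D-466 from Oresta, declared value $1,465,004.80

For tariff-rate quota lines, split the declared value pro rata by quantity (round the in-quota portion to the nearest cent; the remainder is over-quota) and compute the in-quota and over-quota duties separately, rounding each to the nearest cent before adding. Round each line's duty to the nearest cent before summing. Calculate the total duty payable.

$153,316.11

Line 1 (R-233, Oresta, 3,781 m², $921,959.04):
Base rate for R-233 is 20% + $1.69/m².
Origin Oresta qualifies under the Faroria–Oresta agreement and R-233 is covered: preferential rate Free applies instead.
The additional-duty order on R-233 targets Hesos, not Oresta; it does not apply.
Duty = $921,959.04 × 0% = $0.00.
Line 2 (D-466, Oresta, 7,420 kg, $1,465,004.80):
Code D-466 is under a tariff-rate quota (threshold 4,408 kg). In-quota: 4,408 kg at 6%; over-quota: 3,012 kg at 17%.
Pro-rata value split: in-quota = $1,465,004.80 × 4,408/7,420 = $870,315.52; over-quota = $1,465,004.80 − $870,315.52 = $594,689.28.
In-quota duty = $870,315.52 × 6% = $52,218.93. Over-quota duty = $594,689.28 × 17% = $101,097.18.
Line duty = $52,218.93 + $101,097.18 = $153,316.11.
Total = $0.00 + $153,316.11 = $153,316.11.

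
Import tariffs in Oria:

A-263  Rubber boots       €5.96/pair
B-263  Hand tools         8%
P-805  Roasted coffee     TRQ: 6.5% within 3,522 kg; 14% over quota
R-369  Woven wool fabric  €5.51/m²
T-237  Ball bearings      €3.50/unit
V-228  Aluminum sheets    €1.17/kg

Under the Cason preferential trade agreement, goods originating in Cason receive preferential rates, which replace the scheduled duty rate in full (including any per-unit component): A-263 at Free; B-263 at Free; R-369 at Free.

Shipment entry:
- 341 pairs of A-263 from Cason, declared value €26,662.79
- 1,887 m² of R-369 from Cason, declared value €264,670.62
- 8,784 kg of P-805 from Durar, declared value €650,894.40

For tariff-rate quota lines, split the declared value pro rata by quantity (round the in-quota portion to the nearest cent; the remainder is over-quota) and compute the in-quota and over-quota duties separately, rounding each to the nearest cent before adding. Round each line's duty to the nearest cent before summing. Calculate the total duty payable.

Line 1 (A-263, Cason, 341 pairs, €26,662.79):
Base rate for A-263 is €5.96/pair.
Origin Cason qualifies under the Oria–Cason agreement and A-263 is covered: preferential rate Free applies instead.
Duty = €26,662.79 × 0% = €0.00.
Line 2 (R-369, Cason, 1,887 m², €264,670.62):
Base rate for R-369 is €5.51/m².
Origin Cason qualifies under the Oria–Cason agreement and R-369 is covered: preferential rate Free applies instead.
Duty = €264,670.62 × 0% = €0.00.
Line 3 (P-805, Durar, 8,784 kg, €650,894.40):
Code P-805 is under a tariff-rate quota (threshold 3,522 kg). In-quota: 3,522 kg at 6.5%; over-quota: 5,262 kg at 14%.
Pro-rata value split: in-quota = €650,894.40 × 3,522/8,784 = €260,980.20; over-quota = €650,894.40 − €260,980.20 = €389,914.20.
In-quota duty = €260,980.20 × 6.5% = €16,963.71. Over-quota duty = €389,914.20 × 14% = €54,587.99.
Line duty = €16,963.71 + €54,587.99 = €71,551.70.
Total = €0.00 + €0.00 + €71,551.70 = €71,551.70.

€71,551.70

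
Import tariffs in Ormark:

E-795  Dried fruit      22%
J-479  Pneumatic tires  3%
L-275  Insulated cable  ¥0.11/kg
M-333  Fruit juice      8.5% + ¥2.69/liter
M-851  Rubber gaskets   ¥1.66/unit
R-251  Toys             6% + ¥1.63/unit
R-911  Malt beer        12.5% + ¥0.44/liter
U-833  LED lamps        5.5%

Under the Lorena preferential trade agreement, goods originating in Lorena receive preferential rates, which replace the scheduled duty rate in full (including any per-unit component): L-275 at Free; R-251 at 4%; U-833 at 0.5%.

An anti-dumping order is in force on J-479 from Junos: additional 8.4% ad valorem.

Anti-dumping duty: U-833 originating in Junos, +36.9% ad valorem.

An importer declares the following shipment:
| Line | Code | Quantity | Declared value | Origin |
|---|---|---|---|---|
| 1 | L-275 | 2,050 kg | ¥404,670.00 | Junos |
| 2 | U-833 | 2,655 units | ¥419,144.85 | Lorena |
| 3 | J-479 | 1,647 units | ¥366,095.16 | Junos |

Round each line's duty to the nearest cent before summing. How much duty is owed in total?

Line 1 (L-275, Junos, 2,050 kg, ¥404,670.00):
Base rate for L-275 is ¥0.11/kg.
L-275 has an FTA preferential rate, but origin Junos is not Lorena; base rate stands.
Duty = 2,050 × ¥0.11 = ¥225.50.
Line 2 (U-833, Lorena, 2,655 units, ¥419,144.85):
Base rate for U-833 is 5.5%.
Origin Lorena qualifies under the Ormark–Lorena agreement and U-833 is covered: preferential rate 0.5% applies instead.
The additional-duty order on U-833 targets Junos, not Lorena; it does not apply.
Duty = ¥419,144.85 × 0.5% = ¥2,095.72.
Line 3 (J-479, Junos, 1,647 units, ¥366,095.16):
Base rate for J-479 is 3%.
Additional duty on J-479 from Junos: +8.4%. Applied ad valorem rate: 3% + 8.4% = 11.4%.
Duty = ¥366,095.16 × 11.4% = ¥41,734.85.
Total = ¥225.50 + ¥2,095.72 + ¥41,734.85 = ¥44,056.07.

¥44,056.07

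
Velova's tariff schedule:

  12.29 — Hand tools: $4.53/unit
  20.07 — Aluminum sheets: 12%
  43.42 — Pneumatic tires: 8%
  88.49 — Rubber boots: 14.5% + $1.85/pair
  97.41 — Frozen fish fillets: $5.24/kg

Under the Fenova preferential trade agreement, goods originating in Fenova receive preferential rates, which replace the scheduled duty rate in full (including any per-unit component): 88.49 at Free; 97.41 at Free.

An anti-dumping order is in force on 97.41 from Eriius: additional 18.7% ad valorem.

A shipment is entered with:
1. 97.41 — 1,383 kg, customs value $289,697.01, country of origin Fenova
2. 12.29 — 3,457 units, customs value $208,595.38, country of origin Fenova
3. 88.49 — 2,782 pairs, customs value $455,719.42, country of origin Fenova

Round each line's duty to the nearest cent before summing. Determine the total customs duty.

$15,660.21

Line 1 (97.41, Fenova, 1,383 kg, $289,697.01):
Base rate for 97.41 is $5.24/kg.
Origin Fenova qualifies under the Velova–Fenova agreement and 97.41 is covered: preferential rate Free applies instead.
The additional-duty order on 97.41 targets Eriius, not Fenova; it does not apply.
Duty = $289,697.01 × 0% = $0.00.
Line 2 (12.29, Fenova, 3,457 units, $208,595.38):
Base rate for 12.29 is $4.53/unit.
Origin Fenova is the FTA partner but 12.29 is not on the preference list; base rate stands.
Duty = 3,457 × $4.53 = $15,660.21.
Line 3 (88.49, Fenova, 2,782 pairs, $455,719.42):
Base rate for 88.49 is 14.5% + $1.85/pair.
Origin Fenova qualifies under the Velova–Fenova agreement and 88.49 is covered: preferential rate Free applies instead.
Duty = $455,719.42 × 0% = $0.00.
Total = $0.00 + $15,660.21 + $0.00 = $15,660.21.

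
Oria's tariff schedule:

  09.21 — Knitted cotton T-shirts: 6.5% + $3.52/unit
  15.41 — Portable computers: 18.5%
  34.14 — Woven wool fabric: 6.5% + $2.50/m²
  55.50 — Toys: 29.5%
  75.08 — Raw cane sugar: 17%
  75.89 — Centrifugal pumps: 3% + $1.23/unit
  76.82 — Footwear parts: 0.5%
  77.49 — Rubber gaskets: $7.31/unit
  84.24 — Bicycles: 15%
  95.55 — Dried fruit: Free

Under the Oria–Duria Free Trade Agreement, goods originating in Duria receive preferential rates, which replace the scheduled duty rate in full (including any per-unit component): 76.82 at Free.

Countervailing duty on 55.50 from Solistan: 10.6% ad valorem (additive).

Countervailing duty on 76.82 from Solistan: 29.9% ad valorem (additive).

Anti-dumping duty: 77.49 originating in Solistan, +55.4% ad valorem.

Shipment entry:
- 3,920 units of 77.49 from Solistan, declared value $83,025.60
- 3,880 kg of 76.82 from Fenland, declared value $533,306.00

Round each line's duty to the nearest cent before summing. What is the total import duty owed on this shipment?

Line 1 (77.49, Solistan, 3,920 units, $83,025.60):
Base rate for 77.49 is $7.31/unit.
Additional duty on 77.49 from Solistan: +55.4% ad valorem. Applied ad valorem rate = 55.4%.
Duty = $83,025.60 × 55.4% + 3,920 × $7.31 = $74,651.38.
Line 2 (76.82, Fenland, 3,880 kg, $533,306.00):
Base rate for 76.82 is 0.5%.
76.82 has an FTA preferential rate, but origin Fenland is not Duria; base rate stands.
The additional-duty order on 76.82 targets Solistan, not Fenland; it does not apply.
Duty = $533,306.00 × 0.5% = $2,666.53.
Total = $74,651.38 + $2,666.53 = $77,317.91.

$77,317.91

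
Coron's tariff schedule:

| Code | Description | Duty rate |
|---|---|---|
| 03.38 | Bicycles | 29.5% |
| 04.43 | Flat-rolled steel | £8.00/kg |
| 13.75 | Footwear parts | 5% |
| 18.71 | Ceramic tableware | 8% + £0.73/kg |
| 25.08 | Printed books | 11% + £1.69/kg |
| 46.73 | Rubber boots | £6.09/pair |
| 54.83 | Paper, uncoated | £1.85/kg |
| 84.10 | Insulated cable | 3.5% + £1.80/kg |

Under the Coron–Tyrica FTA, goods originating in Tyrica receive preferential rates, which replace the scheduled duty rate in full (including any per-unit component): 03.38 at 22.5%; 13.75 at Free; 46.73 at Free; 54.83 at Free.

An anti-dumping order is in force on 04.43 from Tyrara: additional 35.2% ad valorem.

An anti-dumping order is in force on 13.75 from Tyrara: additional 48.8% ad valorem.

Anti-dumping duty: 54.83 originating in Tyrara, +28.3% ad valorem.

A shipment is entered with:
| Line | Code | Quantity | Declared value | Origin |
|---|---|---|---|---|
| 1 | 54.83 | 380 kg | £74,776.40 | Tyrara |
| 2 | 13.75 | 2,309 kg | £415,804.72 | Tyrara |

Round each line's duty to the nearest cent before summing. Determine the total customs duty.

£245,567.66

Line 1 (54.83, Tyrara, 380 kg, £74,776.40):
Base rate for 54.83 is £1.85/kg.
54.83 has an FTA preferential rate, but origin Tyrara is not Tyrica; base rate stands.
Additional duty on 54.83 from Tyrara: +28.3% ad valorem. Applied ad valorem rate = 28.3%.
Duty = £74,776.40 × 28.3% + 380 × £1.85 = £21,864.72.
Line 2 (13.75, Tyrara, 2,309 kg, £415,804.72):
Base rate for 13.75 is 5%.
13.75 has an FTA preferential rate, but origin Tyrara is not Tyrica; base rate stands.
Additional duty on 13.75 from Tyrara: +48.8%. Applied ad valorem rate: 5% + 48.8% = 53.8%.
Duty = £415,804.72 × 53.8% = £223,702.94.
Total = £21,864.72 + £223,702.94 = £245,567.66.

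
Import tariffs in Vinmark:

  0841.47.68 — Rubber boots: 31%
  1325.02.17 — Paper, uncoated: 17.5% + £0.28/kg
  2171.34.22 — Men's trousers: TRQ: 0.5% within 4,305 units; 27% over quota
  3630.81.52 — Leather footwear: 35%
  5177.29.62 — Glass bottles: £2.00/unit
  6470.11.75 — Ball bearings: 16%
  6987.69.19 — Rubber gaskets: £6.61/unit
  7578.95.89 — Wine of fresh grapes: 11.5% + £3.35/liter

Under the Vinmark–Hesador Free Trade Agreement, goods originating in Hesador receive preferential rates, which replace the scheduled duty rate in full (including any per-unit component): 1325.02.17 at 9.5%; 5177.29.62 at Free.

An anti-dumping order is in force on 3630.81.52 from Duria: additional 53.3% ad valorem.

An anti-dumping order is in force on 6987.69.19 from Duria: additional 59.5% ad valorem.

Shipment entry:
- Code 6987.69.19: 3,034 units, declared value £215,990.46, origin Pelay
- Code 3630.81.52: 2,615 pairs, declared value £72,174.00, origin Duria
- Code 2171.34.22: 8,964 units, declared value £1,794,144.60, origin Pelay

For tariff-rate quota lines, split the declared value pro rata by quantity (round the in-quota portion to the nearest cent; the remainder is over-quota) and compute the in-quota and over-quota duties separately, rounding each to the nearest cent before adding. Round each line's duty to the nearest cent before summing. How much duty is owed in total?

£339,867.30

Line 1 (6987.69.19, Pelay, 3,034 units, £215,990.46):
Base rate for 6987.69.19 is £6.61/unit.
The additional-duty order on 6987.69.19 targets Duria, not Pelay; it does not apply.
Duty = 3,034 × £6.61 = £20,054.74.
Line 2 (3630.81.52, Duria, 2,615 pairs, £72,174.00):
Base rate for 3630.81.52 is 35%.
Additional duty on 3630.81.52 from Duria: +53.3%. Applied ad valorem rate: 35% + 53.3% = 88.3%.
Duty = £72,174.00 × 88.3% = £63,729.64.
Line 3 (2171.34.22, Pelay, 8,964 units, £1,794,144.60):
Code 2171.34.22 is under a tariff-rate quota (threshold 4,305 units). In-quota: 4,305 units at 0.5%; over-quota: 4,659 units at 27%.
Pro-rata value split: in-quota = £1,794,144.60 × 4,305/8,964 = £861,645.75; over-quota = £1,794,144.60 − £861,645.75 = £932,498.85.
In-quota duty = £861,645.75 × 0.5% = £4,308.23. Over-quota duty = £932,498.85 × 27% = £251,774.69.
Line duty = £4,308.23 + £251,774.69 = £256,082.92.
Total = £20,054.74 + £63,729.64 + £256,082.92 = £339,867.30.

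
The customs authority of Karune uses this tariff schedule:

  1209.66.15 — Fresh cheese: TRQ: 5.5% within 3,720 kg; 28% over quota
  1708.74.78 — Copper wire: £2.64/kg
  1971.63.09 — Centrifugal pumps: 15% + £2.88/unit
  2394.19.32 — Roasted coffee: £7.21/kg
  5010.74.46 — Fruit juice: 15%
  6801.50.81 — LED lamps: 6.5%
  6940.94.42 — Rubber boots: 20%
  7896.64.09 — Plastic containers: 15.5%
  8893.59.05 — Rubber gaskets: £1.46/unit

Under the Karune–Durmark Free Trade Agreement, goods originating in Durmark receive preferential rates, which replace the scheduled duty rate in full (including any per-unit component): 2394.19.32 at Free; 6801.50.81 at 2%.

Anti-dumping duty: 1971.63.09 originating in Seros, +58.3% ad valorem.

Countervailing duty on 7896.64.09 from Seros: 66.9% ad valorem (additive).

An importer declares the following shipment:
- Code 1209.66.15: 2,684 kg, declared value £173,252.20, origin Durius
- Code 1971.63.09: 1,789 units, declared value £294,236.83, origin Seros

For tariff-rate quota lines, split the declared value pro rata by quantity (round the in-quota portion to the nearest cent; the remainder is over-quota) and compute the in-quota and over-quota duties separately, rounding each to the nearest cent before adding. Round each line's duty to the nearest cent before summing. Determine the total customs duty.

Line 1 (1209.66.15, Durius, 2,684 kg, £173,252.20):
Code 1209.66.15 is under a tariff-rate quota (threshold 3,720 kg). Quantity 2,684 kg is within the quota, so the in-quota rate 5.5% applies to the full value.
Duty = £173,252.20 × 5.5% = £9,528.87.
Line 2 (1971.63.09, Seros, 1,789 units, £294,236.83):
Base rate for 1971.63.09 is 15% + £2.88/unit.
Additional duty on 1971.63.09 from Seros: +58.3%. Applied ad valorem rate: 15% + 58.3% = 73.3%.
Duty = £294,236.83 × 73.3% + 1,789 × £2.88 = £220,827.92.
Total = £9,528.87 + £220,827.92 = £230,356.79.

£230,356.79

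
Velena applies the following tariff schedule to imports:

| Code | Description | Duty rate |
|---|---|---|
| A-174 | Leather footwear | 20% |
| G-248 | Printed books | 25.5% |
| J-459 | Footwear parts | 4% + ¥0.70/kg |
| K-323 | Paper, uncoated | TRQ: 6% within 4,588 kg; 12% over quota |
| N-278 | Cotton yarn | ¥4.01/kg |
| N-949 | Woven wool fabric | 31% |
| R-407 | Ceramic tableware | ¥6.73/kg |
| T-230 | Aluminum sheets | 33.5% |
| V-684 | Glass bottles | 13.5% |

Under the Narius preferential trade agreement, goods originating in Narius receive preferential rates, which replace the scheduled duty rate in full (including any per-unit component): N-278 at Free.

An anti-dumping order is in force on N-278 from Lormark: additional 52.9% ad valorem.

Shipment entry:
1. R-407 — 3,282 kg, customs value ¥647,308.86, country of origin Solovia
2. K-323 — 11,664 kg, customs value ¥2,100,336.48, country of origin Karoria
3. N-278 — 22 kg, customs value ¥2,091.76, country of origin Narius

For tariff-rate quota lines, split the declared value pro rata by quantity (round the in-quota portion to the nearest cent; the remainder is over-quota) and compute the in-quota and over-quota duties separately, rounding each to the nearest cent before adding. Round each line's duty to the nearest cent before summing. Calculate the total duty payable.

¥224,558.57

Line 1 (R-407, Solovia, 3,282 kg, ¥647,308.86):
Base rate for R-407 is ¥6.73/kg.
Duty = 3,282 × ¥6.73 = ¥22,087.86.
Line 2 (K-323, Karoria, 11,664 kg, ¥2,100,336.48):
Code K-323 is under a tariff-rate quota (threshold 4,588 kg). In-quota: 4,588 kg at 6%; over-quota: 7,076 kg at 12%.
Pro-rata value split: in-quota = ¥2,100,336.48 × 4,588/11,664 = ¥826,161.16; over-quota = ¥2,100,336.48 − ¥826,161.16 = ¥1,274,175.32.
In-quota duty = ¥826,161.16 × 6% = ¥49,569.67. Over-quota duty = ¥1,274,175.32 × 12% = ¥152,901.04.
Line duty = ¥49,569.67 + ¥152,901.04 = ¥202,470.71.
Line 3 (N-278, Narius, 22 kg, ¥2,091.76):
Base rate for N-278 is ¥4.01/kg.
Origin Narius qualifies under the Velena–Narius agreement and N-278 is covered: preferential rate Free applies instead.
The additional-duty order on N-278 targets Lormark, not Narius; it does not apply.
Duty = ¥2,091.76 × 0% = ¥0.00.
Total = ¥22,087.86 + ¥202,470.71 + ¥0.00 = ¥224,558.57.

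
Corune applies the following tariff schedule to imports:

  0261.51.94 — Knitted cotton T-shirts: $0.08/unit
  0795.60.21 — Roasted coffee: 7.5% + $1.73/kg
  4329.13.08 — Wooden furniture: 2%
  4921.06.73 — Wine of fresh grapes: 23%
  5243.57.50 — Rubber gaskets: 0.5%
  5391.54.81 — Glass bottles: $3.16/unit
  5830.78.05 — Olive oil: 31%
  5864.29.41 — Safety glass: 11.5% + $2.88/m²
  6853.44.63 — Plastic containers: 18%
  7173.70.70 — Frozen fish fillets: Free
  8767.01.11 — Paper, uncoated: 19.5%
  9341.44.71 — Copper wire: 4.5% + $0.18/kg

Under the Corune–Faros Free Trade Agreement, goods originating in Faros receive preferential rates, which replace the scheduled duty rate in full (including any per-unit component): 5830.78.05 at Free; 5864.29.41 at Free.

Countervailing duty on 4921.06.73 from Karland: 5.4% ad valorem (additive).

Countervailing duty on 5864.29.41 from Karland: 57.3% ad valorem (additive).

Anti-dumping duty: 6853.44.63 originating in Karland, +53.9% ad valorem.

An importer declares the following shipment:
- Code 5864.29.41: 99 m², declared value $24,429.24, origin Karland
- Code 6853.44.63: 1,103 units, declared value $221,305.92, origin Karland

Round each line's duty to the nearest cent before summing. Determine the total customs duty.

Line 1 (5864.29.41, Karland, 99 m², $24,429.24):
Base rate for 5864.29.41 is 11.5% + $2.88/m².
5864.29.41 has an FTA preferential rate, but origin Karland is not Faros; base rate stands.
Additional duty on 5864.29.41 from Karland: +57.3%. Applied ad valorem rate: 11.5% + 57.3% = 68.8%.
Duty = $24,429.24 × 68.8% + 99 × $2.88 = $17,092.44.
Line 2 (6853.44.63, Karland, 1,103 units, $221,305.92):
Base rate for 6853.44.63 is 18%.
Additional duty on 6853.44.63 from Karland: +53.9%. Applied ad valorem rate: 18% + 53.9% = 71.9%.
Duty = $221,305.92 × 71.9% = $159,118.96.
Total = $17,092.44 + $159,118.96 = $176,211.40.

$176,211.40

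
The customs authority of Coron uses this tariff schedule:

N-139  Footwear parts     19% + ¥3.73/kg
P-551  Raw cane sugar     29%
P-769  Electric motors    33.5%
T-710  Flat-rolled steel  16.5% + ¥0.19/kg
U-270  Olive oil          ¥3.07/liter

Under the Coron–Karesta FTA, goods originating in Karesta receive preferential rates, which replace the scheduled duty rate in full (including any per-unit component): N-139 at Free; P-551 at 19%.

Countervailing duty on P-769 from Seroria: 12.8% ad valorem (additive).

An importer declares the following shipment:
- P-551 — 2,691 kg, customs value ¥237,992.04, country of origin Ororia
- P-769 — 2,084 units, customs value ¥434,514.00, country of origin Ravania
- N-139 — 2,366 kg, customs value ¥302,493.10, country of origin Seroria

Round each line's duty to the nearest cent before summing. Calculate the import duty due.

¥280,878.75

Line 1 (P-551, Ororia, 2,691 kg, ¥237,992.04):
Base rate for P-551 is 29%.
P-551 has an FTA preferential rate, but origin Ororia is not Karesta; base rate stands.
Duty = ¥237,992.04 × 29% = ¥69,017.69.
Line 2 (P-769, Ravania, 2,084 units, ¥434,514.00):
Base rate for P-769 is 33.5%.
The additional-duty order on P-769 targets Seroria, not Ravania; it does not apply.
Duty = ¥434,514.00 × 33.5% = ¥145,562.19.
Line 3 (N-139, Seroria, 2,366 kg, ¥302,493.10):
Base rate for N-139 is 19% + ¥3.73/kg.
N-139 has an FTA preferential rate, but origin Seroria is not Karesta; base rate stands.
Duty = ¥302,493.10 × 19% + 2,366 × ¥3.73 = ¥66,298.87.
Total = ¥69,017.69 + ¥145,562.19 + ¥66,298.87 = ¥280,878.75.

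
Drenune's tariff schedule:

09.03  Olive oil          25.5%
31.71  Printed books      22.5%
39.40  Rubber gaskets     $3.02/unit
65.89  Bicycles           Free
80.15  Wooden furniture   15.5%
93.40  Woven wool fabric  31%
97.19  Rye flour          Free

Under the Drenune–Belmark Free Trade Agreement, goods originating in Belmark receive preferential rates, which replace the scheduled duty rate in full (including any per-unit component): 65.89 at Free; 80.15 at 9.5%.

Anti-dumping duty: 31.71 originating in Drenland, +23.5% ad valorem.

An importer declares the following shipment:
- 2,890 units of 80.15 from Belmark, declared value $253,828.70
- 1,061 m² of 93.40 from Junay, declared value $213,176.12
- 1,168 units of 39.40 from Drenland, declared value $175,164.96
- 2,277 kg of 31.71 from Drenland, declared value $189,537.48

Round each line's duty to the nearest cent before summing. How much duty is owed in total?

Line 1 (80.15, Belmark, 2,890 units, $253,828.70):
Base rate for 80.15 is 15.5%.
Origin Belmark qualifies under the Drenune–Belmark agreement and 80.15 is covered: preferential rate 9.5% applies instead.
Duty = $253,828.70 × 9.5% = $24,113.73.
Line 2 (93.40, Junay, 1,061 m², $213,176.12):
Base rate for 93.40 is 31%.
Duty = $213,176.12 × 31% = $66,084.60.
Line 3 (39.40, Drenland, 1,168 units, $175,164.96):
Base rate for 39.40 is $3.02/unit.
Duty = 1,168 × $3.02 = $3,527.36.
Line 4 (31.71, Drenland, 2,277 kg, $189,537.48):
Base rate for 31.71 is 22.5%.
Additional duty on 31.71 from Drenland: +23.5%. Applied ad valorem rate: 22.5% + 23.5% = 46%.
Duty = $189,537.48 × 46% = $87,187.24.
Total = $24,113.73 + $66,084.60 + $3,527.36 + $87,187.24 = $180,912.93.

$180,912.93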